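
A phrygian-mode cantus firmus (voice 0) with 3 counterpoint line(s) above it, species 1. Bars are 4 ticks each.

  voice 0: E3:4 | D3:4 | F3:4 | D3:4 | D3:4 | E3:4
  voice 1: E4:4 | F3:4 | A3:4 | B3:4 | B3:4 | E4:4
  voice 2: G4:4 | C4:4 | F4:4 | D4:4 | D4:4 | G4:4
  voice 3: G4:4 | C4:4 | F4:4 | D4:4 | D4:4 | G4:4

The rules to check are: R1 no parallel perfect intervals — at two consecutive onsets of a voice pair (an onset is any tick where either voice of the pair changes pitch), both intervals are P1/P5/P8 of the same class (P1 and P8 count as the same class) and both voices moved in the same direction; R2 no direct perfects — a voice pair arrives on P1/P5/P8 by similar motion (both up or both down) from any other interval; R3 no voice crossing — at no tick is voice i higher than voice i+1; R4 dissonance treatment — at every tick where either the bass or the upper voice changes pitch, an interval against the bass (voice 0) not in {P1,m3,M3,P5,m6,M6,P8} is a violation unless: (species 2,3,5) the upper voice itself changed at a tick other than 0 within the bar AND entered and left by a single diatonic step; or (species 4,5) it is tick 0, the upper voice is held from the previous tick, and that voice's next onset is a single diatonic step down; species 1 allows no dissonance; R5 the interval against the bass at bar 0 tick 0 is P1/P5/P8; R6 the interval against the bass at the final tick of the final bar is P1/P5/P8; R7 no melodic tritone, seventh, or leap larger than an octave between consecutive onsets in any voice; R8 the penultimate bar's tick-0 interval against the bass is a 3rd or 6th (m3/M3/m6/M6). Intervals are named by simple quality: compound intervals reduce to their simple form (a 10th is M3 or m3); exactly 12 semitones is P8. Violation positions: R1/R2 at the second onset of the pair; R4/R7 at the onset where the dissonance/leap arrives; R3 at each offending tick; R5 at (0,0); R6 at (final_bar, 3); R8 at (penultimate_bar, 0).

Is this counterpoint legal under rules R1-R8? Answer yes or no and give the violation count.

bar 0: v0=E3 v1=E4 v2=G4 v3=G4 (m3)
bar 1: v0=D3 v1=F3 v2=C4 v3=C4 (m7)
bar 2: v0=F3 v1=A3 v2=F4 v3=F4 (P8)
bar 3: v0=D3 v1=B3 v2=D4 v3=D4 (P8)
bar 4: v0=D3 v1=B3 v2=D4 v3=D4 (P8)
bar 5: v0=E3 v1=E4 v2=G4 v3=G4 (m3)
  R5 @ bar0.0: opens on m3
  R5 @ bar0.0: opens on m3
  R1 @ bar1.0: G4/G4 P1 -> C4/C4 P1 similar
  R2 @ bar1.0: E4/G4 m3 -> F3/C4 P5 similar
  R2 @ bar1.0: E4/G4 m3 -> F3/C4 P5 similar
  R4 @ bar1.0: D3/C4 m7 untreated
  R4 @ bar1.0: D3/C4 m7 untreated
  R7 @ bar1.0: E4->F3 leap 11st
  R1 @ bar2.0: C4/C4 P1 -> F4/F4 P1 similar
  R2 @ bar2.0: D3/C4 m7 -> F3/F4 P8 similar
  R2 @ bar2.0: D3/C4 m7 -> F3/F4 P8 similar
  R1 @ bar3.0: F3/F4 P8 -> D3/D4 P8 similar
  R1 @ bar3.0: F3/F4 P8 -> D3/D4 P8 similar
  R1 @ bar3.0: F4/F4 P1 -> D4/D4 P1 similar
  R8 @ bar4.0: penult P8 not 3rd/6th
  R8 @ bar4.0: penult P8 not 3rd/6th
  R1 @ bar5.0: D4/D4 P1 -> G4/G4 P1 similar
  R2 @ bar5.0: D3/B3 M6 -> E3/E4 P8 similar
  R6 @ bar5.3: closes on m3
  R6 @ bar5.3: closes on m3

No (20 violations)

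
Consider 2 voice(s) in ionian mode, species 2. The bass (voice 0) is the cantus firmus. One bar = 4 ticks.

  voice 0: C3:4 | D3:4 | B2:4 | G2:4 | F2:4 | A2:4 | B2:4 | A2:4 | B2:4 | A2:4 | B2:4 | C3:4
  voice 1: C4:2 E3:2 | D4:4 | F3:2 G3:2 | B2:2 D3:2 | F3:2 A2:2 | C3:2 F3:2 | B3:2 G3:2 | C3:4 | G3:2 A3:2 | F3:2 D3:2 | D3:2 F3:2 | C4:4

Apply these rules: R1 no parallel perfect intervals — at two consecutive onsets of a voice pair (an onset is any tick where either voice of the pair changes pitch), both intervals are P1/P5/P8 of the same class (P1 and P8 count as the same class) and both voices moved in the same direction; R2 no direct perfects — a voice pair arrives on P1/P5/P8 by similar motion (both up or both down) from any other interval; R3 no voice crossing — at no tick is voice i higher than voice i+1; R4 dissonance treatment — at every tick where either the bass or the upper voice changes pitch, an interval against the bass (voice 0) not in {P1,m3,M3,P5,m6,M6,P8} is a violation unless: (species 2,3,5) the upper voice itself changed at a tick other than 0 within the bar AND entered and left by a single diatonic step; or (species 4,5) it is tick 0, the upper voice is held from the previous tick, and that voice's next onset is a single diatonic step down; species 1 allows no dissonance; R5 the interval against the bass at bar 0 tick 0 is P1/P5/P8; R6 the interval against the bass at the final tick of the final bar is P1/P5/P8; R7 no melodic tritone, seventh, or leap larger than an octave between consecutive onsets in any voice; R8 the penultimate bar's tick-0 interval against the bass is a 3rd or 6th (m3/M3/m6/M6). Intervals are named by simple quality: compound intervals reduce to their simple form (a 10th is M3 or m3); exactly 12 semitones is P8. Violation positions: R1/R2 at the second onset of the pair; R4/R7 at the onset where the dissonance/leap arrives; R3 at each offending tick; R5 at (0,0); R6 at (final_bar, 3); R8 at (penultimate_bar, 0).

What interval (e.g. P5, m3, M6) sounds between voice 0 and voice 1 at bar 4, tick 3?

voice 0=F2 voice 1=A2 -> M3

M3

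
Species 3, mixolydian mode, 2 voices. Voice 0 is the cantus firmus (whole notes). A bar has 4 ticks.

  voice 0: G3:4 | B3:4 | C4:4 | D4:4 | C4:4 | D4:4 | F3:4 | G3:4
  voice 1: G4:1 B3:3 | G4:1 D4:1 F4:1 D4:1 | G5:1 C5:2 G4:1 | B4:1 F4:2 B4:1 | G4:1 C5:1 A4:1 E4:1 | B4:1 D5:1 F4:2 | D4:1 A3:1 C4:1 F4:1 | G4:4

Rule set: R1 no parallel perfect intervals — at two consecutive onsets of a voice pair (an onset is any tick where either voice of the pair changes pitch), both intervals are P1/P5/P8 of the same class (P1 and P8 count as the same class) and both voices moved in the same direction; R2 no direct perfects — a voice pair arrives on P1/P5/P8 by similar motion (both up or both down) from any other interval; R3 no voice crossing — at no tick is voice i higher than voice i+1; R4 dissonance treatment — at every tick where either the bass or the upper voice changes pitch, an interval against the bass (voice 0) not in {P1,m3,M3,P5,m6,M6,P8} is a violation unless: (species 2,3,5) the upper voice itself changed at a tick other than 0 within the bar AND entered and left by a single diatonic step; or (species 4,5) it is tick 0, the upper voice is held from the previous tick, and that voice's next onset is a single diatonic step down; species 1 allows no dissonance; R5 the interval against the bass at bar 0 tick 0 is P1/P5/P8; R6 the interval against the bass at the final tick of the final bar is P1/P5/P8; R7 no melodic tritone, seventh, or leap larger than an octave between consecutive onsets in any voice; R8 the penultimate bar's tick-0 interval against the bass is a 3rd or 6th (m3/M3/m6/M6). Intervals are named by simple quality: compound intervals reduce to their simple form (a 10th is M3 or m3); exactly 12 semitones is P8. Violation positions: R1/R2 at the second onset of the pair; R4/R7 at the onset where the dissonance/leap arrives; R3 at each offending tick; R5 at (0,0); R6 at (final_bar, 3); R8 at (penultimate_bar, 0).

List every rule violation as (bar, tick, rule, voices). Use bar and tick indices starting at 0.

bar 0: v0=G3 v1=G4 downbeat P8
bar 1: v0=B3 v1=G4 downbeat m6
bar 2: v0=C4 v1=G5 downbeat P5
bar 3: v0=D4 v1=B4 downbeat M6
bar 4: v0=C4 v1=G4 downbeat P5
bar 5: v0=D4 v1=B4 downbeat M6
bar 6: v0=F3 v1=D4 downbeat M6
bar 7: v0=G3 v1=G4 downbeat P8
  -> R4 @ bar 1 tick 2 v(0, 1): B3/F4 TT untreated
  -> R2 @ bar 2 tick 0 v(0, 1): B3/D4 m3 -> C4/G5 P5 similar
  -> R7 @ bar 2 tick 0 v(1,): D4->G5 leap 17st
  -> R7 @ bar 3 tick 1 v(1,): B4->F4 leap 6st
  -> R7 @ bar 3 tick 3 v(1,): F4->B4 leap 6st
  -> R2 @ bar 4 tick 0 v(0, 1): D4/B4 M6 -> C4/G4 P5 similar
  -> R1 @ bar 7 tick 0 v(0, 1): F3/F4 P8 -> G3/G4 P8 similar

(1, 2, R4, (0, 1))
(2, 0, R2, (0, 1))
(2, 0, R7, (1,))
(3, 1, R7, (1,))
(3, 3, R7, (1,))
(4, 0, R2, (0, 1))
(7, 0, R1, (0, 1))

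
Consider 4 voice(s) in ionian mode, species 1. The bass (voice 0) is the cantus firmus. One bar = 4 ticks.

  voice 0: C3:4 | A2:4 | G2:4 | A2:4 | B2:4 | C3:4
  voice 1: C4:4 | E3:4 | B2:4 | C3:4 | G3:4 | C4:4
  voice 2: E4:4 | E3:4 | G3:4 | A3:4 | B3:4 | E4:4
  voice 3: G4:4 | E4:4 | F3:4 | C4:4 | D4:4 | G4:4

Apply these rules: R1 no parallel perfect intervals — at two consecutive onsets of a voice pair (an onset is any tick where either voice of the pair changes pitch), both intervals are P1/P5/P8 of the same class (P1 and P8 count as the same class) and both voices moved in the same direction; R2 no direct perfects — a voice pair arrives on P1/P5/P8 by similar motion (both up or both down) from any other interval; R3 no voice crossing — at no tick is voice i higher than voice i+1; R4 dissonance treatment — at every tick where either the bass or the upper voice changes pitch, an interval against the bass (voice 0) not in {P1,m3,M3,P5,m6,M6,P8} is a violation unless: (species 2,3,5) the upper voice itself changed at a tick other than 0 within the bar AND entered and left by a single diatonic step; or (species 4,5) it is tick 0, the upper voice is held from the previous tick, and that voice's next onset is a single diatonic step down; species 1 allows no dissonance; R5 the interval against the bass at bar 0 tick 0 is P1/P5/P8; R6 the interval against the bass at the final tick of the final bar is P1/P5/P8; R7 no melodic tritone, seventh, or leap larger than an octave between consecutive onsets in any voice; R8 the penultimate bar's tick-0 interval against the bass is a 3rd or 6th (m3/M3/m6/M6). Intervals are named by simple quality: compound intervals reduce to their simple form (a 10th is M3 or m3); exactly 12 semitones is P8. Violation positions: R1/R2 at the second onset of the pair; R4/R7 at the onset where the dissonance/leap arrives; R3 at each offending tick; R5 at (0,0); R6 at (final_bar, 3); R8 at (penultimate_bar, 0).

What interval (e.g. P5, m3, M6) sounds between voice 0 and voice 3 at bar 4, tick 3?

voice 0=B2 voice 3=D4 -> m3

m3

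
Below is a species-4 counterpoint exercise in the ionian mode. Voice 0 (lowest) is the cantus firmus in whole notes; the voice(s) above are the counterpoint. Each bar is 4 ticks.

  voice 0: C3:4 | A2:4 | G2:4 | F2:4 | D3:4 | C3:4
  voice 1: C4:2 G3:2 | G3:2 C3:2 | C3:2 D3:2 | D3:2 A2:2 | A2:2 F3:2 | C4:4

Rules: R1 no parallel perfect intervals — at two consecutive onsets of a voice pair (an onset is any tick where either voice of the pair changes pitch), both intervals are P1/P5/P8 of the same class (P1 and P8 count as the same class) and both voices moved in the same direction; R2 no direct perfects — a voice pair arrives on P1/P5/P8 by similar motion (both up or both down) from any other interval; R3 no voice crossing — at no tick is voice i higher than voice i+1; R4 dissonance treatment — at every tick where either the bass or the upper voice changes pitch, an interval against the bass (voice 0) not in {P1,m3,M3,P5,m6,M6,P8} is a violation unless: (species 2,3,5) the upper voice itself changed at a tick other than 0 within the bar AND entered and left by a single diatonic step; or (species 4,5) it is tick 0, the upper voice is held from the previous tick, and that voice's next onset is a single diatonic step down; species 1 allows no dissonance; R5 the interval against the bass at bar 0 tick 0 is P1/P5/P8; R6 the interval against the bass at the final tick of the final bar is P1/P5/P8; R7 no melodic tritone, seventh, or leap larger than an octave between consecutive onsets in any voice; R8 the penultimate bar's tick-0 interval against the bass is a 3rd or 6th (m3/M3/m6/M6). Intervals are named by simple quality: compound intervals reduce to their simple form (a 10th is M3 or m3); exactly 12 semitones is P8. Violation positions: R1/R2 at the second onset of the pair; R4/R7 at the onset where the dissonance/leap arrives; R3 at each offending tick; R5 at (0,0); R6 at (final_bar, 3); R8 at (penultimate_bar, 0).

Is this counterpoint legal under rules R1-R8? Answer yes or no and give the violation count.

bar 0: v0=C3 v1=C4 (P8)
bar 1: v0=A2 v1=G3 (m7)
bar 2: v0=G2 v1=C3 (P4)
bar 3: v0=F2 v1=D3 (M6)
bar 4: v0=D3 v1=A2 (P4)
bar 5: v0=C3 v1=C4 (P8)
  R4 @ bar1.0: A2/G3 m7 untreated
  R4 @ bar2.0: G2/C3 P4 untreated
  R3 @ bar4.0: D3 above A2
  R4 @ bar4.0: D3/A2 P4 untreated
  R8 @ bar4.0: penult P4 not 3rd/6th
  R3 @ bar4.1: D3 above A2

No (6 violations)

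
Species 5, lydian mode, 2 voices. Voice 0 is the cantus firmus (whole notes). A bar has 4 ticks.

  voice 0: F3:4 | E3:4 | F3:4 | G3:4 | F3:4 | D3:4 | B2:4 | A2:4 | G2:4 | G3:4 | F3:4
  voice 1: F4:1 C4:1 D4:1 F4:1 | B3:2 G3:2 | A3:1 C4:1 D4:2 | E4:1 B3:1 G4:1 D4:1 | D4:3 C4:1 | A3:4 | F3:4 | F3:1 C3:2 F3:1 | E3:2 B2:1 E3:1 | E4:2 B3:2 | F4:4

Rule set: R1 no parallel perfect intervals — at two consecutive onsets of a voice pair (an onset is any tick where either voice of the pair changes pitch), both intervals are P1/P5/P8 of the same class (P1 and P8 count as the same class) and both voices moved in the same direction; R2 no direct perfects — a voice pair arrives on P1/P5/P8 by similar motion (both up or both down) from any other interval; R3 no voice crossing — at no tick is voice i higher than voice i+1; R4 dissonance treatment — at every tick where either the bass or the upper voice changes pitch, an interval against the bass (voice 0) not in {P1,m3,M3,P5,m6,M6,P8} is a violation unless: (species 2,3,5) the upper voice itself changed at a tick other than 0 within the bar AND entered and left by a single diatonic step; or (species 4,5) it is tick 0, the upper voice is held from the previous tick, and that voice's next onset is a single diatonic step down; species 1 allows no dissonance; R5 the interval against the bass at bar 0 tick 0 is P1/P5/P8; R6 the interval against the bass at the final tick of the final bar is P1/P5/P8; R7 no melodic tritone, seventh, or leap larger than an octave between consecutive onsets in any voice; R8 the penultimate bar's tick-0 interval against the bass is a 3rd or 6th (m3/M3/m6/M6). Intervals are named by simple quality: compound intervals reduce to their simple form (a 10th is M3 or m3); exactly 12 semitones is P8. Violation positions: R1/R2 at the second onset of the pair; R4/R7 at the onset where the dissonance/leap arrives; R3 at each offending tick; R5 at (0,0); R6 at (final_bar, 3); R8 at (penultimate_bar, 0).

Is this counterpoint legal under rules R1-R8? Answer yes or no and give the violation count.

bar 0: v0=F3 v1=F4 (P8)
bar 1: v0=E3 v1=B3 (P5)
bar 2: v0=F3 v1=A3 (M3)
bar 3: v0=G3 v1=E4 (M6)
bar 4: v0=F3 v1=D4 (M6)
bar 5: v0=D3 v1=A3 (P5)
bar 6: v0=B2 v1=F3 (TT)
bar 7: v0=A2 v1=F3 (m6)
bar 8: v0=G2 v1=E3 (M6)
bar 9: v0=G3 v1=E4 (M6)
bar 10: v0=F3 v1=F4 (P8)
  R2 @ bar1.0: F3/F4 P8 -> E3/B3 P5 similar
  R7 @ bar1.0: F4->B3 leap 6st
  R1 @ bar5.0: F3/C4 P5 -> D3/A3 P5 similar
  R4 @ bar6.0: B2/F3 TT untreated
  R7 @ bar10.0: B3->F4 leap 6st

No (5 violations)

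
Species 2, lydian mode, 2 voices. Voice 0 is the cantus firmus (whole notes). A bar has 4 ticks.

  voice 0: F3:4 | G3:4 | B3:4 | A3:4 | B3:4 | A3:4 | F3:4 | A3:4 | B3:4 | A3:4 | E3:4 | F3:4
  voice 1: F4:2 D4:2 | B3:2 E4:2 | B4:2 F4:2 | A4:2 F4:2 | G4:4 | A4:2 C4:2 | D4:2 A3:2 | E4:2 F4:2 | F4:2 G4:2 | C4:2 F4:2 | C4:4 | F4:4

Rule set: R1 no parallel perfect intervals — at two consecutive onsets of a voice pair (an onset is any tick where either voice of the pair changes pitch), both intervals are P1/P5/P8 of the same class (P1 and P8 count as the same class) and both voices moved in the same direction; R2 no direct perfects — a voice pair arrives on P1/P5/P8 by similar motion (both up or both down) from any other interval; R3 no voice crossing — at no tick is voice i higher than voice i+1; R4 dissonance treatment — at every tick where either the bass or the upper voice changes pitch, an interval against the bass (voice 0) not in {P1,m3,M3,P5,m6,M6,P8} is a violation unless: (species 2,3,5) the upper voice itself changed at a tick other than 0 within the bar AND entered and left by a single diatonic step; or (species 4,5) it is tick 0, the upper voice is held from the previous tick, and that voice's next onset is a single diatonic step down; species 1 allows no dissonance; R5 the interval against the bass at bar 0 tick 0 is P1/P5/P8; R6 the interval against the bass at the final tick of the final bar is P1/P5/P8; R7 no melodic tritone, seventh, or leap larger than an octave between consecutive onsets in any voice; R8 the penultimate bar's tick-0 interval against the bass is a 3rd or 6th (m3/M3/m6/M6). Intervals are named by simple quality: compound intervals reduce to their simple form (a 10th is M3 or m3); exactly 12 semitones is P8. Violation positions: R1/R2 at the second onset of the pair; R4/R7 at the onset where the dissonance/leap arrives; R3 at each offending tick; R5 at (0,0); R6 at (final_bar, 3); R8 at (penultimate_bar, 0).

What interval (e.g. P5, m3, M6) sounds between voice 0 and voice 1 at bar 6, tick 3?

voice 0=F3 voice 1=A3 -> M3

M3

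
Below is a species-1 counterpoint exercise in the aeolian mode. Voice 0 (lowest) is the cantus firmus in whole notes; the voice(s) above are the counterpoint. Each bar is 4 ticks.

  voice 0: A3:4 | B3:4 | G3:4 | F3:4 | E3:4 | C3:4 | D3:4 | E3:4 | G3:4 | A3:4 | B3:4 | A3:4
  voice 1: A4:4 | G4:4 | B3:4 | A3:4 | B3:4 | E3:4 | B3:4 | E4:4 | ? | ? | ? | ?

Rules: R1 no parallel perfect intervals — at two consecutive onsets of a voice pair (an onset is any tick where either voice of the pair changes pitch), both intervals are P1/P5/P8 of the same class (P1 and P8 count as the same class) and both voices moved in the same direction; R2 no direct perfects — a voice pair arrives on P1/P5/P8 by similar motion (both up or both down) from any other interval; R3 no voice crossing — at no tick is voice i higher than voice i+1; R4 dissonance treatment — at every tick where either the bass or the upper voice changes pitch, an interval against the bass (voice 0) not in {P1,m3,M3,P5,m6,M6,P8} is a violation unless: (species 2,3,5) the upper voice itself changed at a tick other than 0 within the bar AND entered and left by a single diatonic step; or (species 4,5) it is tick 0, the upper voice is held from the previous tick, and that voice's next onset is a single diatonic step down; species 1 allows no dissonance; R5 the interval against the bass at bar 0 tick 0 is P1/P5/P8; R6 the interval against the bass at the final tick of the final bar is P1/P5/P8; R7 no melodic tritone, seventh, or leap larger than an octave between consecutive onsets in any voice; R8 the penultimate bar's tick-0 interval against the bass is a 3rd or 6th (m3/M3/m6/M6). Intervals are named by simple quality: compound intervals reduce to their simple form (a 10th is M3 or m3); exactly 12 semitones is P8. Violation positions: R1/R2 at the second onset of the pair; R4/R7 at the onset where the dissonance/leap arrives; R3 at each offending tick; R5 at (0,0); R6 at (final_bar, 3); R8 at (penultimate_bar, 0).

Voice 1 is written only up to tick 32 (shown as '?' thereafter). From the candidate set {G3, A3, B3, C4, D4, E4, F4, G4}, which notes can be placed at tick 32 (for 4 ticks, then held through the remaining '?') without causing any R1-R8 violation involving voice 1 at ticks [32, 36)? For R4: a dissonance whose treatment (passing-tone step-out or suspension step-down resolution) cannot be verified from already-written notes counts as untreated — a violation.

G3: legal
A3: violates R4
B3: legal
C4: violates R4
D4: legal
E4: legal
F4: violates R4
G4: violates R1

{B3, D4, E4, G3}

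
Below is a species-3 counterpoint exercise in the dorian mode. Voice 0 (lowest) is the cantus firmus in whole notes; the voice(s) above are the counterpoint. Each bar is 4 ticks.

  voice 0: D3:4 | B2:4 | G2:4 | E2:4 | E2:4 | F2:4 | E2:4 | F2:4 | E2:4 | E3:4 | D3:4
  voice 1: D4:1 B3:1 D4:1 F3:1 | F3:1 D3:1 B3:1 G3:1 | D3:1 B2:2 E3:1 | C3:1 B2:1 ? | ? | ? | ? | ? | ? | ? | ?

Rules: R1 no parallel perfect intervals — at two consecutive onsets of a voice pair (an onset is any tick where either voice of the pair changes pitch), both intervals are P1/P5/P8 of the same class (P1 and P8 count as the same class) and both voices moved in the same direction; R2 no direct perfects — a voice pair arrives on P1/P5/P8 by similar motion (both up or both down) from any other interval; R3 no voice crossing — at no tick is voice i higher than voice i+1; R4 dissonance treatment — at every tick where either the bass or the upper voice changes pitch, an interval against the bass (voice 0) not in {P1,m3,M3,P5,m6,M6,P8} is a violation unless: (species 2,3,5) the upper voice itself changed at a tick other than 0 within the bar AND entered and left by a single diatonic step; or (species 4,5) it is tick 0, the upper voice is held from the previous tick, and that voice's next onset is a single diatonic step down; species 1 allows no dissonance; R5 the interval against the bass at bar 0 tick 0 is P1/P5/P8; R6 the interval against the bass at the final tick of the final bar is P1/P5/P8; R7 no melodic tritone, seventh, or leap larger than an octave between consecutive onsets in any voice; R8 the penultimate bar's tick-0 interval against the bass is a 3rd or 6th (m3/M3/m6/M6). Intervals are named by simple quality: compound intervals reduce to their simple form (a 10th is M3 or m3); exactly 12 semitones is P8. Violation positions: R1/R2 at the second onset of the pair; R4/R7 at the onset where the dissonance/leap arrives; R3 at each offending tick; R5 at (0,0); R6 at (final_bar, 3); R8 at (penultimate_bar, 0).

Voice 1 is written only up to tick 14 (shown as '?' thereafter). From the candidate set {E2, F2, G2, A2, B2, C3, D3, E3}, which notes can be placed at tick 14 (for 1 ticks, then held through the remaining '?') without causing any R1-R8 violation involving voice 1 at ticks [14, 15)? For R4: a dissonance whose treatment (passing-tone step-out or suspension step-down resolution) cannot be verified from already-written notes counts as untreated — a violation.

{B2, C3, E2, E3, G2}

E2: legal
F2: violates R4,R7
G2: legal
A2: violates R4
B2: legal
C3: legal
D3: violates R4
E3: legal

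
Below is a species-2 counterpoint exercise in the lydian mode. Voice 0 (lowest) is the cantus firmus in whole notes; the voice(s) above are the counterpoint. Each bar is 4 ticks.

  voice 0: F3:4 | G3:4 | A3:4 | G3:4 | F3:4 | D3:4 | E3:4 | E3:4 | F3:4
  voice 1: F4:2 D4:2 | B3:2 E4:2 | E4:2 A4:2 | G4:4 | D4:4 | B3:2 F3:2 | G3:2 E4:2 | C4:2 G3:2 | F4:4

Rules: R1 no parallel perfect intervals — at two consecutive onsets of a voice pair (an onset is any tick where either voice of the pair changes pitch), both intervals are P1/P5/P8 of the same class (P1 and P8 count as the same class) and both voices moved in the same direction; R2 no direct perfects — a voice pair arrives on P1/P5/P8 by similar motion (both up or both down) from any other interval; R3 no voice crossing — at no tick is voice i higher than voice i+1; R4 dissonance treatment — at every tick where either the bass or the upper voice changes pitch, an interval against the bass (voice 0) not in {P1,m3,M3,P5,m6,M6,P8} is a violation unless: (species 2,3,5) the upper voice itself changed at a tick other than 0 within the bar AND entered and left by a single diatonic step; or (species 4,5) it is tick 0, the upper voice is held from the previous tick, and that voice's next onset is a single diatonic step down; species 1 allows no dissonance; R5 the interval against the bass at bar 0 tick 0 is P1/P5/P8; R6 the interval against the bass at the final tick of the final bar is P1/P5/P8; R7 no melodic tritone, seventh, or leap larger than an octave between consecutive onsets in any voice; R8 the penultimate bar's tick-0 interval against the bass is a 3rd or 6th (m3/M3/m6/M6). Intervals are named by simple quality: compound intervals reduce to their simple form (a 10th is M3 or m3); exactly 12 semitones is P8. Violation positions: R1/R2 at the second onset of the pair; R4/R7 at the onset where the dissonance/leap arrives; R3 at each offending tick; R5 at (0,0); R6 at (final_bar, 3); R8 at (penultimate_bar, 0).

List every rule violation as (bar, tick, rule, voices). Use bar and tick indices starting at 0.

bar 0: v0=F3 v1=F4 downbeat P8
bar 1: v0=G3 v1=B3 downbeat M3
bar 2: v0=A3 v1=E4 downbeat P5
bar 3: v0=G3 v1=G4 downbeat P8
bar 4: v0=F3 v1=D4 downbeat M6
bar 5: v0=D3 v1=B3 downbeat M6
bar 6: v0=E3 v1=G3 downbeat m3
bar 7: v0=E3 v1=C4 downbeat m6
bar 8: v0=F3 v1=F4 downbeat P8
  -> R1 @ bar 3 tick 0 v(0, 1): A3/A4 P8 -> G3/G4 P8 similar
  -> R7 @ bar 5 tick 2 v(1,): B3->F3 leap 6st
  -> R2 @ bar 8 tick 0 v(0, 1): E3/G3 m3 -> F3/F4 P8 similar
  -> R7 @ bar 8 tick 0 v(1,): G3->F4 leap 10st

(3, 0, R1, (0, 1))
(5, 2, R7, (1,))
(8, 0, R2, (0, 1))
(8, 0, R7, (1,))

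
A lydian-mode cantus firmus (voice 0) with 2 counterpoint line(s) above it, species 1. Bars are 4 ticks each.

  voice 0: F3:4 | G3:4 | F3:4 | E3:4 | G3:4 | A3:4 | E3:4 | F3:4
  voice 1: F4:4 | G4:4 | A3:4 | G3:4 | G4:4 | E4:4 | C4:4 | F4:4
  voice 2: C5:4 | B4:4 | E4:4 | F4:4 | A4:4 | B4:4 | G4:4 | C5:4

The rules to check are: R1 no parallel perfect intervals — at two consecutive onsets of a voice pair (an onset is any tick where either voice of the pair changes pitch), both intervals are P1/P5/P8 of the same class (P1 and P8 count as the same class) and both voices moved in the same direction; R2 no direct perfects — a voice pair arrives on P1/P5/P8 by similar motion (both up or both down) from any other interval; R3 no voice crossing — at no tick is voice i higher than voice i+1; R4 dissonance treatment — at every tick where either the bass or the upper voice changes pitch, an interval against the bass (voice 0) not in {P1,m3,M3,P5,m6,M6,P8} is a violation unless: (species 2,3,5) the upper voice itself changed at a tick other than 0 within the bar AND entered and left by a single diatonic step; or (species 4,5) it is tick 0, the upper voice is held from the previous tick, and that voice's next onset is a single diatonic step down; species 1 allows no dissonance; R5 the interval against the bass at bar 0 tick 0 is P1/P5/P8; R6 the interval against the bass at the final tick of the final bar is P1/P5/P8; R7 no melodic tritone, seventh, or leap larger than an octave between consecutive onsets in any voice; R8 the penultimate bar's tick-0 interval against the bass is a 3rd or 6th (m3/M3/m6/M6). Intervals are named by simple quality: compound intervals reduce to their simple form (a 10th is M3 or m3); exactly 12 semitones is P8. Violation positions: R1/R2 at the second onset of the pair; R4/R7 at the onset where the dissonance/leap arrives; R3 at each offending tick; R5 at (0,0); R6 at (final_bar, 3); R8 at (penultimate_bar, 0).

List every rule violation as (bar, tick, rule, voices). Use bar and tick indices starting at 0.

bar 0: v0=F3 v1=F4 v2=C5 downbeat P5
bar 1: v0=G3 v1=G4 v2=B4 downbeat M3
bar 2: v0=F3 v1=A3 v2=E4 downbeat M7
bar 3: v0=E3 v1=G3 v2=F4 downbeat m2
bar 4: v0=G3 v1=G4 v2=A4 downbeat M2
bar 5: v0=A3 v1=E4 v2=B4 downbeat M2
bar 6: v0=E3 v1=C4 v2=G4 downbeat m3
bar 7: v0=F3 v1=F4 v2=C5 downbeat P5
  -> R1 @ bar 1 tick 0 v(0, 1): F3/F4 P8 -> G3/G4 P8 similar
  -> R2 @ bar 2 tick 0 v(1, 2): G4/B4 M3 -> A3/E4 P5 similar
  -> R4 @ bar 2 tick 0 v(0, 2): F3/E4 M7 untreated
  -> R7 @ bar 2 tick 0 v(1,): G4->A3 leap 10st
  -> R4 @ bar 3 tick 0 v(0, 2): E3/F4 m2 untreated
  -> R2 @ bar 4 tick 0 v(0, 1): E3/G3 m3 -> G3/G4 P8 similar
  -> R4 @ bar 4 tick 0 v(0, 2): G3/A4 M2 untreated
  -> R4 @ bar 5 tick 0 v(0, 2): A3/B4 M2 untreated
  -> R1 @ bar 6 tick 0 v(1, 2): E4/B4 P5 -> C4/G4 P5 similar
  -> R1 @ bar 7 tick 0 v(1, 2): C4/G4 P5 -> F4/C5 P5 similar
  -> R2 @ bar 7 tick 0 v(0, 1): E3/C4 m6 -> F3/F4 P8 similar
  -> R2 @ bar 7 tick 0 v(0, 2): E3/G4 m3 -> F3/C5 P5 similar

(1, 0, R1, (0, 1))
(2, 0, R2, (1, 2))
(2, 0, R4, (0, 2))
(2, 0, R7, (1,))
(3, 0, R4, (0, 2))
(4, 0, R2, (0, 1))
(4, 0, R4, (0, 2))
(5, 0, R4, (0, 2))
(6, 0, R1, (1, 2))
(7, 0, R1, (1, 2))
(7, 0, R2, (0, 1))
(7, 0, R2, (0, 2))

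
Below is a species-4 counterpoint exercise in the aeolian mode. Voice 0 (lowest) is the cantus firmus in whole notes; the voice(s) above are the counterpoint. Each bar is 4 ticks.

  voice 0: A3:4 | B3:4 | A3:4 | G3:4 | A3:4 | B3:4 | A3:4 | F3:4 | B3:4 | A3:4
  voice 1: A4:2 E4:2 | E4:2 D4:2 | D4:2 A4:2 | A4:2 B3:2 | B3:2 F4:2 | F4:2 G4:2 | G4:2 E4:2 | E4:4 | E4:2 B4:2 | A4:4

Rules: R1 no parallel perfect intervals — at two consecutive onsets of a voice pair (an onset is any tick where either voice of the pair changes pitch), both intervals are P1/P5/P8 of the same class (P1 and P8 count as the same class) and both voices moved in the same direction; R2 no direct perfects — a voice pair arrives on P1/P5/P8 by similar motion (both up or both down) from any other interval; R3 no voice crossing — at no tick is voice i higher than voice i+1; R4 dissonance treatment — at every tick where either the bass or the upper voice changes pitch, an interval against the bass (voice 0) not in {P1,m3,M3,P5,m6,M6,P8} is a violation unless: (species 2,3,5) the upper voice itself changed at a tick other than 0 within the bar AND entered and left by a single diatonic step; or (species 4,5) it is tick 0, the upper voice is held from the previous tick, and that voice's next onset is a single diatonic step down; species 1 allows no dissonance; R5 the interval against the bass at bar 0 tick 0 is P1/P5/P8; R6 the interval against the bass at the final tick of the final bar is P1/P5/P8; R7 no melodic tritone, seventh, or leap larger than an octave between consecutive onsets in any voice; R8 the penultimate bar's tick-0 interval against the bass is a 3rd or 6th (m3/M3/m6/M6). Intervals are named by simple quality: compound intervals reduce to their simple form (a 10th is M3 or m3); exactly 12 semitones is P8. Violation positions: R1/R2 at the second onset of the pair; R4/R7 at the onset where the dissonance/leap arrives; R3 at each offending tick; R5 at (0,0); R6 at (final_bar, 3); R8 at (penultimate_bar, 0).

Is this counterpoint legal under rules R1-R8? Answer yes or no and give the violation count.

bar 0: v0=A3 v1=A4 (P8)
bar 1: v0=B3 v1=E4 (P4)
bar 2: v0=A3 v1=D4 (P4)
bar 3: v0=G3 v1=A4 (M2)
bar 4: v0=A3 v1=B3 (M2)
bar 5: v0=B3 v1=F4 (TT)
bar 6: v0=A3 v1=G4 (m7)
bar 7: v0=F3 v1=E4 (M7)
bar 8: v0=B3 v1=E4 (P4)
bar 9: v0=A3 v1=A4 (P8)
  R4 @ bar2.0: A3/D4 P4 untreated
  R4 @ bar3.0: G3/A4 M2 untreated
  R7 @ bar3.2: A4->B3 leap 10st
  R4 @ bar4.0: A3/B3 M2 untreated
  R7 @ bar4.2: B3->F4 leap 6st
  R4 @ bar5.0: B3/F4 TT untreated
  R4 @ bar6.0: A3/G4 m7 untreated
  R4 @ bar7.0: F3/E4 M7 untreated
  R4 @ bar8.0: B3/E4 P4 untreated
  R7 @ bar8.0: F3->B3 leap 6st
  R8 @ bar8.0: penult P4 not 3rd/6th
  R1 @ bar9.0: B3/B4 P8 -> A3/A4 P8 similar

No (12 violations)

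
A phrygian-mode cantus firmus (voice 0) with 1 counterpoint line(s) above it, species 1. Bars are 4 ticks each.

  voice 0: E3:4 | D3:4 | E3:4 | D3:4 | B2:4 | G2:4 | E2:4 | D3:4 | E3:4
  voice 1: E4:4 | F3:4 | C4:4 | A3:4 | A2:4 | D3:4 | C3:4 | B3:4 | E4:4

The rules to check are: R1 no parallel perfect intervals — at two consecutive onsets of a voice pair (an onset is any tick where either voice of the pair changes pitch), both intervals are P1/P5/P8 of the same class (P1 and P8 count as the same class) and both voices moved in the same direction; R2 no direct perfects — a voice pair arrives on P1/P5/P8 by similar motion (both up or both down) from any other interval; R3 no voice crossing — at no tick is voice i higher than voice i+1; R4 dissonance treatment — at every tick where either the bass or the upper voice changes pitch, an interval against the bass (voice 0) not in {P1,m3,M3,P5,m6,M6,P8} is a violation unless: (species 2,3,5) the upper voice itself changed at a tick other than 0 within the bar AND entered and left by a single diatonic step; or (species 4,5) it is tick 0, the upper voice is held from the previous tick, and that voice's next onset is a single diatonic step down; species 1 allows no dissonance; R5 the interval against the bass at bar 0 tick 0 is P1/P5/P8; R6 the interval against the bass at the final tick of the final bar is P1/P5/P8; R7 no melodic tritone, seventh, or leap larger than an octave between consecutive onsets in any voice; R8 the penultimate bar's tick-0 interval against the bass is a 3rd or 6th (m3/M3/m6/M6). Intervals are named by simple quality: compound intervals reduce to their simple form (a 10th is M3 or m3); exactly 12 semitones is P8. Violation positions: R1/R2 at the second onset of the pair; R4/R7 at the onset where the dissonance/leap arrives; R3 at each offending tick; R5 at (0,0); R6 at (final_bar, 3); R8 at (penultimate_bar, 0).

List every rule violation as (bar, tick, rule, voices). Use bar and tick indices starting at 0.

bar 0: v0=E3 v1=E4 downbeat P8
bar 1: v0=D3 v1=F3 downbeat m3
bar 2: v0=E3 v1=C4 downbeat m6
bar 3: v0=D3 v1=A3 downbeat P5
bar 4: v0=B2 v1=A2 downbeat M2
bar 5: v0=G2 v1=D3 downbeat P5
bar 6: v0=E2 v1=C3 downbeat m6
bar 7: v0=D3 v1=B3 downbeat M6
bar 8: v0=E3 v1=E4 downbeat P8
  -> R7 @ bar 1 tick 0 v(1,): E4->F3 leap 11st
  -> R2 @ bar 3 tick 0 v(0, 1): E3/C4 m6 -> D3/A3 P5 similar
  -> R3 @ bar 4 tick 0 v(0, 1): B2 above A2
  -> R4 @ bar 4 tick 0 v(0, 1): B2/A2 M2 untreated
  -> R3 @ bar 4 tick 1 v(0, 1): B2 above A2
  -> R3 @ bar 4 tick 2 v(0, 1): B2 above A2
  -> R3 @ bar 4 tick 3 v(0, 1): B2 above A2
  -> R7 @ bar 7 tick 0 v(0,): E2->D3 leap 10st
  -> R7 @ bar 7 tick 0 v(1,): C3->B3 leap 11st
  -> R2 @ bar 8 tick 0 v(0, 1): D3/B3 M6 -> E3/E4 P8 similar

(1, 0, R7, (1,))
(3, 0, R2, (0, 1))
(4, 0, R3, (0, 1))
(4, 0, R4, (0, 1))
(4, 1, R3, (0, 1))
(4, 2, R3, (0, 1))
(4, 3, R3, (0, 1))
(7, 0, R7, (0,))
(7, 0, R7, (1,))
(8, 0, R2, (0, 1))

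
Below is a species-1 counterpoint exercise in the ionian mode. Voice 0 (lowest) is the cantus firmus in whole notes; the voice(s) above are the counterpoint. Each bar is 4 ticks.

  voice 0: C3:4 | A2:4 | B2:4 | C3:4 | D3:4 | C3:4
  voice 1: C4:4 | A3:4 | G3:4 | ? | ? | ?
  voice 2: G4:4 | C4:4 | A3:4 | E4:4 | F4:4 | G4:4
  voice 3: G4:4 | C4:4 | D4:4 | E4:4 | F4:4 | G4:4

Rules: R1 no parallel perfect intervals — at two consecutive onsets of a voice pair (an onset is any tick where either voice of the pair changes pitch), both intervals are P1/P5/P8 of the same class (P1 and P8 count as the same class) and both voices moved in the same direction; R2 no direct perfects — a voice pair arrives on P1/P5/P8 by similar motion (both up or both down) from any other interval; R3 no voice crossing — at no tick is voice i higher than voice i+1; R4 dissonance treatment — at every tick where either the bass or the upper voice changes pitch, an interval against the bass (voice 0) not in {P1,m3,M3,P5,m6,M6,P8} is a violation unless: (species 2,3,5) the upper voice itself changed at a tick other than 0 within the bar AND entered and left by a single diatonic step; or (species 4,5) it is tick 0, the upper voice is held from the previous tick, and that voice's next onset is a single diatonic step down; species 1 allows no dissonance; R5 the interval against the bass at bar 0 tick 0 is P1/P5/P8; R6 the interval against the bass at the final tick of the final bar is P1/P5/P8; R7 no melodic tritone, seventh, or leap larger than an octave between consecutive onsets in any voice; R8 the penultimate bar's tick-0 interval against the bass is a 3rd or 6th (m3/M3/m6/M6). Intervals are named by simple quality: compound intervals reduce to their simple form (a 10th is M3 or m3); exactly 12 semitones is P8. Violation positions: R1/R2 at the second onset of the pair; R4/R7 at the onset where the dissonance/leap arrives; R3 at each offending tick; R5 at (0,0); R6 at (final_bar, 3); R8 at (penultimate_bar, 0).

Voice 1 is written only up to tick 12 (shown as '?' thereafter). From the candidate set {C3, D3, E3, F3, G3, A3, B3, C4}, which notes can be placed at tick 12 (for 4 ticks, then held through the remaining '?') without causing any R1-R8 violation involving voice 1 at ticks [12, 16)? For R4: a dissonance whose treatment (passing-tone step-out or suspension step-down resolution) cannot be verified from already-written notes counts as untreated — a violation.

C3: legal
D3: violates R4
E3: legal
F3: violates R4
G3: legal
A3: violates R1,R2
B3: violates R4
C4: violates R2

{C3, E3, G3}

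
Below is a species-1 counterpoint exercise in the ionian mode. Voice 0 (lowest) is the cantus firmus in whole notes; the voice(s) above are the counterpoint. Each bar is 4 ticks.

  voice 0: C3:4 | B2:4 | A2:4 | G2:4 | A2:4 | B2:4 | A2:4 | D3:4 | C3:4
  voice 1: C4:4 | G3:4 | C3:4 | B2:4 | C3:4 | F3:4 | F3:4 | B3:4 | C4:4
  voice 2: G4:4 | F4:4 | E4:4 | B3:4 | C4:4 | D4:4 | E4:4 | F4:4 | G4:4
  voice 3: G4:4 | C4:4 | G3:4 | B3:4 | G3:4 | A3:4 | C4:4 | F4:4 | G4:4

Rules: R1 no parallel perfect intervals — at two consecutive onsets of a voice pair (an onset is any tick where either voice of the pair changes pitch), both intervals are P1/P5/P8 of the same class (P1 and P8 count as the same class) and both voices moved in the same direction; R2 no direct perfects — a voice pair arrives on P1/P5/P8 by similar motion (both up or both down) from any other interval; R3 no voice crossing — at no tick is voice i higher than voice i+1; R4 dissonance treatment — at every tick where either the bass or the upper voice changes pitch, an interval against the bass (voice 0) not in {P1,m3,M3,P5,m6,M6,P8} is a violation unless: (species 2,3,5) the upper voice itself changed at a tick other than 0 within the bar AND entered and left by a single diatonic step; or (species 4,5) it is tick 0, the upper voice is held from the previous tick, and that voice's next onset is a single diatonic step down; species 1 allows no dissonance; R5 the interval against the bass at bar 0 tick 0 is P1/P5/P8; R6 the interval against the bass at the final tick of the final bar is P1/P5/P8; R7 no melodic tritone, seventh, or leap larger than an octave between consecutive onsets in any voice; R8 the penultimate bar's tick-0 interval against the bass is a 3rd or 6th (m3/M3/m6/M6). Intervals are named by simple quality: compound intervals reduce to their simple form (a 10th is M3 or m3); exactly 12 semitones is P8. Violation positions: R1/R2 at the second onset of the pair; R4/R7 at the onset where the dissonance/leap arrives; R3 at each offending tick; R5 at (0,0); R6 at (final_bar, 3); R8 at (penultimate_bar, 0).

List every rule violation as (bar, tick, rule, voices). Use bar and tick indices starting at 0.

bar 0: v0=C3 v1=C4 v2=G4 v3=G4 downbeat P5
bar 1: v0=B2 v1=G3 v2=F4 v3=C4 downbeat m2
bar 2: v0=A2 v1=C3 v2=E4 v3=G3 downbeat m7
bar 3: v0=G2 v1=B2 v2=B3 v3=B3 downbeat M3
bar 4: v0=A2 v1=C3 v2=C4 v3=G3 downbeat m7
bar 5: v0=B2 v1=F3 v2=D4 v3=A3 downbeat m7
bar 6: v0=A2 v1=F3 v2=E4 v3=C4 downbeat m3
bar 7: v0=D3 v1=B3 v2=F4 v3=F4 downbeat m3
bar 8: v0=C3 v1=C4 v2=G4 v3=G4 downbeat P5
  -> R3 @ bar 1 tick 0 v(2, 3): F4 above C4
  -> R4 @ bar 1 tick 0 v(0, 2): B2/F4 TT untreated
  -> R4 @ bar 1 tick 0 v(0, 3): B2/C4 m2 untreated
  -> R3 @ bar 1 tick 1 v(2, 3): F4 above C4
  -> R3 @ bar 1 tick 2 v(2, 3): F4 above C4
  -> R3 @ bar 1 tick 3 v(2, 3): F4 above C4
  -> R2 @ bar 2 tick 0 v(0, 2): B2/F4 TT -> A2/E4 P5 similar
  -> R2 @ bar 2 tick 0 v(1, 3): G3/C4 P4 -> C3/G3 P5 similar
  -> R3 @ bar 2 tick 0 v(2, 3): E4 above G3
  -> R4 @ bar 2 tick 0 v(0, 3): A2/G3 m7 untreated
  -> R3 @ bar 2 tick 1 v(2, 3): E4 above G3
  -> R3 @ bar 2 tick 2 v(2, 3): E4 above G3
  -> R3 @ bar 2 tick 3 v(2, 3): E4 above G3
  -> R2 @ bar 3 tick 0 v(1, 2): C3/E4 M3 -> B2/B3 P8 similar
  -> R1 @ bar 4 tick 0 v(1, 2): B2/B3 P8 -> C3/C4 P8 similar
  -> R3 @ bar 4 tick 0 v(2, 3): C4 above G3
  -> R4 @ bar 4 tick 0 v(0, 3): A2/G3 m7 untreated
  -> R3 @ bar 4 tick 1 v(2, 3): C4 above G3
  -> R3 @ bar 4 tick 2 v(2, 3): C4 above G3
  -> R3 @ bar 4 tick 3 v(2, 3): C4 above G3
  -> R3 @ bar 5 tick 0 v(2, 3): D4 above A3
  -> R4 @ bar 5 tick 0 v(0, 1): B2/F3 TT untreated
  -> R4 @ bar 5 tick 0 v(0, 3): B2/A3 m7 untreated
  -> R3 @ bar 5 tick 1 v(2, 3): D4 above A3
  -> R3 @ bar 5 tick 2 v(2, 3): D4 above A3
  -> R3 @ bar 5 tick 3 v(2, 3): D4 above A3
  -> R3 @ bar 6 tick 0 v(2, 3): E4 above C4
  -> R3 @ bar 6 tick 1 v(2, 3): E4 above C4
  -> R3 @ bar 6 tick 2 v(2, 3): E4 above C4
  -> R3 @ bar 6 tick 3 v(2, 3): E4 above C4
  -> R2 @ bar 7 tick 0 v(2, 3): E4/C4 M3 -> F4/F4 P1 similar
  -> R7 @ bar 7 tick 0 v(1,): F3->B3 leap 6st
  -> R1 @ bar 8 tick 0 v(2, 3): F4/F4 P1 -> G4/G4 P1 similar
  -> R2 @ bar 8 tick 0 v(1, 2): B3/F4 TT -> C4/G4 P5 similar
  -> R2 @ bar 8 tick 0 v(1, 3): B3/F4 TT -> C4/G4 P5 similar

(1, 0, R3, (2, 3))
(1, 0, R4, (0, 2))
(1, 0, R4, (0, 3))
(1, 1, R3, (2, 3))
(1, 2, R3, (2, 3))
(1, 3, R3, (2, 3))
(2, 0, R2, (0, 2))
(2, 0, R2, (1, 3))
(2, 0, R3, (2, 3))
(2, 0, R4, (0, 3))
(2, 1, R3, (2, 3))
(2, 2, R3, (2, 3))
(2, 3, R3, (2, 3))
(3, 0, R2, (1, 2))
(4, 0, R1, (1, 2))
(4, 0, R3, (2, 3))
(4, 0, R4, (0, 3))
(4, 1, R3, (2, 3))
(4, 2, R3, (2, 3))
(4, 3, R3, (2, 3))
(5, 0, R3, (2, 3))
(5, 0, R4, (0, 1))
(5, 0, R4, (0, 3))
(5, 1, R3, (2, 3))
(5, 2, R3, (2, 3))
(5, 3, R3, (2, 3))
(6, 0, R3, (2, 3))
(6, 1, R3, (2, 3))
(6, 2, R3, (2, 3))
(6, 3, R3, (2, 3))
(7, 0, R2, (2, 3))
(7, 0, R7, (1,))
(8, 0, R1, (2, 3))
(8, 0, R2, (1, 2))
(8, 0, R2, (1, 3))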